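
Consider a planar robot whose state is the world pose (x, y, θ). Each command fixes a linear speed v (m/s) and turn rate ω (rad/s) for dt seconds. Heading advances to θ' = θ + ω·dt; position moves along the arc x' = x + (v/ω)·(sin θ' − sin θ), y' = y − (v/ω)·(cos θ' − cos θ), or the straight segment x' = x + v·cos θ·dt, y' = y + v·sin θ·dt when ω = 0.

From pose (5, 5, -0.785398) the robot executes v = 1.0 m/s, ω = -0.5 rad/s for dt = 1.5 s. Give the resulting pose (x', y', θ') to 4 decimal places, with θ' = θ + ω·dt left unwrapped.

θ' = -0.7854 + -0.5·1.5 = -1.5354
R = v/ω = 1.0/-0.5 = -2.0000
x' = 5 + -2.0000·(sin -1.5354 − sin -0.7854) = 5.5845
y' = 5 − -2.0000·(cos -1.5354 − cos -0.7854) = 3.6566

(5.5845, 3.6566, -1.5354)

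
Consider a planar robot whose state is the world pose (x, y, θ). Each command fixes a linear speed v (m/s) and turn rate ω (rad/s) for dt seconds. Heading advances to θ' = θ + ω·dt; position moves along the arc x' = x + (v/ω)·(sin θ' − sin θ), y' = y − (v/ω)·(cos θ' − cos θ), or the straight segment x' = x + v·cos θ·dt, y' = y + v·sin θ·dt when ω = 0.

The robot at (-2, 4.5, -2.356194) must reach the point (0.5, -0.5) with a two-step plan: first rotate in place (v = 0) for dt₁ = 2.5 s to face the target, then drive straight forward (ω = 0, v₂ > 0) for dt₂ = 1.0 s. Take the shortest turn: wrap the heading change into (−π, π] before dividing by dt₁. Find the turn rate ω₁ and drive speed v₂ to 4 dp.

ω₁ = 0.4996, v₂ = 5.5902

heading to target = atan2(-0.5−4.5, 0.5−-2) = -1.1071
Δθ = wrap(-1.1071 − -2.3562) = 1.2490; ω₁ = Δθ/dt₁ = 0.4996
distance = √((0.5−-2)² + (-0.5−4.5)²) = 5.5902; v₂ = distance/dt₂ = 5.5902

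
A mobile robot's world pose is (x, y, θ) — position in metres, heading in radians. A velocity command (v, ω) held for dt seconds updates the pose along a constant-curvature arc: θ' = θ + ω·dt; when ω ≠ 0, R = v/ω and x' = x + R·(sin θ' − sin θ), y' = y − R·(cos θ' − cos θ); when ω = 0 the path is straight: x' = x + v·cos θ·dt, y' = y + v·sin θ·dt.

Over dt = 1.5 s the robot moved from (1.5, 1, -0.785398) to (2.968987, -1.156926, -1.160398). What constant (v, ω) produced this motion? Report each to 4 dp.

v = 1.7500, ω = -0.2500

Δθ = -1.160398 − -0.785398 = -0.375000
ω = Δθ/dt = -0.375000/1.5 = -0.2500
R = −Δy/(cos θ' − cos θ) = -7.0000
v = R·ω = -7.0000·-0.2500 = 1.7500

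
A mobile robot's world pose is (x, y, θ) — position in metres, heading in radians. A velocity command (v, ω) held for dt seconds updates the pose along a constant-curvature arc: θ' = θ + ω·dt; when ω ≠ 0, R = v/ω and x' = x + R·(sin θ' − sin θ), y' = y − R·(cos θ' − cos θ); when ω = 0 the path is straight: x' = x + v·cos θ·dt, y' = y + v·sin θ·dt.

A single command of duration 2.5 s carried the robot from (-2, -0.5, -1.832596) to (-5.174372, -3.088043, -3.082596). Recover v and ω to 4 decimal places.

v = 1.7500, ω = -0.5000

Δθ = -3.082596 − -1.832596 = -1.250000
ω = Δθ/dt = -1.250000/2.5 = -0.5000
R = Δx/(sin θ' − sin θ) = -3.5000
v = R·ω = -3.5000·-0.5000 = 1.7500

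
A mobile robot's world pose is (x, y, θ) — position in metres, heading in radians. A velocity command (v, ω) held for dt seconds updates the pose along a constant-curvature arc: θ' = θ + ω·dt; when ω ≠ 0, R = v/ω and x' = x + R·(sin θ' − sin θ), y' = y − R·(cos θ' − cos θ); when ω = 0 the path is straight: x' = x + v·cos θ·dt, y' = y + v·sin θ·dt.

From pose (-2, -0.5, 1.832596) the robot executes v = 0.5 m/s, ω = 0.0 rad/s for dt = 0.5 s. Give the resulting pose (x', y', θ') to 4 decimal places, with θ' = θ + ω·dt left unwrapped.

θ' = 1.8326 + 0.0·0.5 = 1.8326
ω = 0 → straight: x' = -2 + 0.5·cos(1.8326)·0.5 = -2.0647
y' = -0.5 + 0.5·sin(1.8326)·0.5 = -0.2585

(-2.0647, -0.2585, 1.8326)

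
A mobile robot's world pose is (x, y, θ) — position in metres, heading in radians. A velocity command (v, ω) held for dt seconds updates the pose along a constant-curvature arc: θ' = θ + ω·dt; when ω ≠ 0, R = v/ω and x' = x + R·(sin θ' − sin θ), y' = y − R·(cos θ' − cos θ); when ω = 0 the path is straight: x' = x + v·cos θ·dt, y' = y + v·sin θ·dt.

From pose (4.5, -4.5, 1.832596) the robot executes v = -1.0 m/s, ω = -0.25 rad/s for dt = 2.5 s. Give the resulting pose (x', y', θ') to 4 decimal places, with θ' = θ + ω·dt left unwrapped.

(4.3754, -6.9563, 1.2076)

θ' = 1.8326 + -0.25·2.5 = 1.2076
R = v/ω = -1.0/-0.25 = 4.0000
x' = 4.5 + 4.0000·(sin 1.2076 − sin 1.8326) = 4.3754
y' = -4.5 − 4.0000·(cos 1.2076 − cos 1.8326) = -6.9563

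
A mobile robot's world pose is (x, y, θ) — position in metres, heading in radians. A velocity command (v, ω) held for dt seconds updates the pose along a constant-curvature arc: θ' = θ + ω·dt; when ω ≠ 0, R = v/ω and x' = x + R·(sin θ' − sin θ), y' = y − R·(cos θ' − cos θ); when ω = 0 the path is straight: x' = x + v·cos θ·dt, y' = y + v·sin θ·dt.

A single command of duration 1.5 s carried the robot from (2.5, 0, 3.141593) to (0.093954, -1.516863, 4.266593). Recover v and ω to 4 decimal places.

Δθ = 4.266593 − 3.141593 = 1.125000
ω = Δθ/dt = 1.125000/1.5 = 0.7500
R = Δx/(sin θ' − sin θ) = 2.6667
v = R·ω = 2.6667·0.7500 = 2.0000

v = 2.0000, ω = 0.7500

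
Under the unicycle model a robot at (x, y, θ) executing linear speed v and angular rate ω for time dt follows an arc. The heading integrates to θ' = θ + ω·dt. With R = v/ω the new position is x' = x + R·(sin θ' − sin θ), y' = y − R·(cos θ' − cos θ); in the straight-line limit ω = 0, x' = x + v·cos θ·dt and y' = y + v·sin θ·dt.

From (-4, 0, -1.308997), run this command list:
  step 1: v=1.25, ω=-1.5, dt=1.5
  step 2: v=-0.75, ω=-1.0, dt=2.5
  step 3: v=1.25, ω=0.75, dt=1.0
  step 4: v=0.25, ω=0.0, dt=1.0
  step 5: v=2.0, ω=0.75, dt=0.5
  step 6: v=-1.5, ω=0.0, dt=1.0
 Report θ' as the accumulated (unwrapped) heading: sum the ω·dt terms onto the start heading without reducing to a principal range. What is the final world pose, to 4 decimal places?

(-4.0656, -2.0501, -4.9340)

step 1: θ'=-3.5590 (R=-0.8333) → pose (-5.1428, -0.9775, -3.5590)
step 2: θ'=-6.0590 (R=0.7500) → pose (-5.2801, -2.3943, -6.0590)
step 3: θ'=-5.3090 (R=1.6667) → pose (-4.2718, -1.7058, -5.3090)
step 4: θ'=-5.3090 (straight) → pose (-4.1314, -1.4989, -5.3090)
step 5: θ'=-4.9340 (R=2.6667) → pose (-3.7359, -0.5868, -4.9340)
step 6: θ'=-4.9340 (straight) → pose (-4.0656, -2.0501, -4.9340)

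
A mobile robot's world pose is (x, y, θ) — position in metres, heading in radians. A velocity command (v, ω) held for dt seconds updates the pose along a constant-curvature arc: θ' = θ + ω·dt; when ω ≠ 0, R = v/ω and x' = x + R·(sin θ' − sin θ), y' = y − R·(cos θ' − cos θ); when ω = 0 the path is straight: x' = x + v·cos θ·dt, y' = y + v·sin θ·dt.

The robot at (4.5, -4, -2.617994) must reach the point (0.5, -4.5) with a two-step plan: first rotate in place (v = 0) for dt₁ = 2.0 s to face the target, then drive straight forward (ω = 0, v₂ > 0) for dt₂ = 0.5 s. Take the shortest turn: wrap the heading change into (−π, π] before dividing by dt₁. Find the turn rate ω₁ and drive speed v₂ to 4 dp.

heading to target = atan2(-4.5−-4, 0.5−4.5) = -3.0172
Δθ = wrap(-3.0172 − -2.6180) = -0.3992; ω₁ = Δθ/dt₁ = -0.1996
distance = √((0.5−4.5)² + (-4.5−-4)²) = 4.0311; v₂ = distance/dt₂ = 8.0623

ω₁ = -0.1996, v₂ = 8.0623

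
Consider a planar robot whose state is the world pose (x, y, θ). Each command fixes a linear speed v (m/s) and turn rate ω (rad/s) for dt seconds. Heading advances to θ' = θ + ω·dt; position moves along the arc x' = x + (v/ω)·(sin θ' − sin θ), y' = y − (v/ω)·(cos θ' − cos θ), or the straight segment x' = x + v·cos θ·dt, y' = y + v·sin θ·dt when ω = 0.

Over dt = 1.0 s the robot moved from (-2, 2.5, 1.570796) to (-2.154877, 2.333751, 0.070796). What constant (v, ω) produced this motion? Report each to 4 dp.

v = -0.2500, ω = -1.5000

Δθ = 0.070796 − 1.570796 = -1.500000
ω = Δθ/dt = -1.500000/1.0 = -1.5000
R = −Δy/(cos θ' − cos θ) = 0.1667
v = R·ω = 0.1667·-1.5000 = -0.2500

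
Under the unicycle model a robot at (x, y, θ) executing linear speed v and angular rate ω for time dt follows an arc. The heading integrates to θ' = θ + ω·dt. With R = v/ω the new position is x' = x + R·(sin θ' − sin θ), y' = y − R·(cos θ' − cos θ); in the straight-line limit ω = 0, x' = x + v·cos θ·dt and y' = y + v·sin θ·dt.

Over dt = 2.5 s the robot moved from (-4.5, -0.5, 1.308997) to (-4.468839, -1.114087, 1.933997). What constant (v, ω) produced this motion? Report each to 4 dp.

v = -0.2500, ω = 0.2500

Δθ = 1.933997 − 1.308997 = 0.625000
ω = Δθ/dt = 0.625000/2.5 = 0.2500
R = −Δy/(cos θ' − cos θ) = -1.0000
v = R·ω = -1.0000·0.2500 = -0.2500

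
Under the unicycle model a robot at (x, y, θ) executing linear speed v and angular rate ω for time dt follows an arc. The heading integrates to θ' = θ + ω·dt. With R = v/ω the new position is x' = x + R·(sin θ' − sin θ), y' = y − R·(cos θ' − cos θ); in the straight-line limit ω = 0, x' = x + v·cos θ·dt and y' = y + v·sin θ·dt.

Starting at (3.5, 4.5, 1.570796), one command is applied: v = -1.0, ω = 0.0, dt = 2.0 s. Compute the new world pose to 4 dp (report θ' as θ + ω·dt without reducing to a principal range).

θ' = 1.5708 + 0.0·2.0 = 1.5708
ω = 0 → straight: x' = 3.5 + -1.0·cos(1.5708)·2.0 = 3.5000
y' = 4.5 + -1.0·sin(1.5708)·2.0 = 2.5000

(3.5000, 2.5000, 1.5708)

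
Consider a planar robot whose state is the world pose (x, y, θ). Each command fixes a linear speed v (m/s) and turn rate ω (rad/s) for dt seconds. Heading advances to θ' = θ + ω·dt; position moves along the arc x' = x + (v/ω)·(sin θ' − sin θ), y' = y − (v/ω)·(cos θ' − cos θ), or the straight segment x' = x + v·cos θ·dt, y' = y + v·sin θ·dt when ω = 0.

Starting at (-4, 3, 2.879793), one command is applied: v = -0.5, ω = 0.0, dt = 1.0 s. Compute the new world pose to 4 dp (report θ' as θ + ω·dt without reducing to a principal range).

(-3.5170, 2.8706, 2.8798)

θ' = 2.8798 + 0.0·1.0 = 2.8798
ω = 0 → straight: x' = -4 + -0.5·cos(2.8798)·1.0 = -3.5170
y' = 3 + -0.5·sin(2.8798)·1.0 = 2.8706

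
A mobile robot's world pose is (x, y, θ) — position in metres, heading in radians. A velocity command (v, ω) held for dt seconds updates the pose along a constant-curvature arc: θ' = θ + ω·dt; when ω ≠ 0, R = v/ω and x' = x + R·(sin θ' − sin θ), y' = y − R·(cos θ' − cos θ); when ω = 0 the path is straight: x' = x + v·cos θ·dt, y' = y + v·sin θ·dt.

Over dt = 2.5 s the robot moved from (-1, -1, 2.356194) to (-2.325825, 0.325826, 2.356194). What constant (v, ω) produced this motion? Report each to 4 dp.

v = 0.7500, ω = 0.0000

Δθ = 2.356194 − 2.356194 = 0.000000
ω = Δθ/dt = 0.000000/2.5 = 0.0000
ω = 0 → v = (Δx·cos θ + Δy·sin θ)/dt = 0.7500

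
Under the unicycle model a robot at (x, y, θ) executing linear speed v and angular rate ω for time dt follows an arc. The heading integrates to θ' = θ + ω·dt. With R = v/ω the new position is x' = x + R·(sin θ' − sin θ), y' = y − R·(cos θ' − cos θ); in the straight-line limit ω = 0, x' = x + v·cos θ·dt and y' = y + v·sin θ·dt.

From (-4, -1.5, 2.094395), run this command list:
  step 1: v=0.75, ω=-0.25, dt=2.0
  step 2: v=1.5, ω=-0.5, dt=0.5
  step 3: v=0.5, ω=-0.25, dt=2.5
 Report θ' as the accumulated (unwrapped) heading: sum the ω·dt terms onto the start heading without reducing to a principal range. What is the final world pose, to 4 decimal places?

step 1: θ'=1.5944 (R=-3.0000) → pose (-4.4011, -0.0708, 1.5944)
step 2: θ'=1.3444 (R=-3.0000) → pose (-4.3254, 0.6734, 1.3444)
step 3: θ'=0.7194 (R=-2.0000) → pose (-3.6943, 1.7289, 0.7194)

(-3.6943, 1.7289, 0.7194)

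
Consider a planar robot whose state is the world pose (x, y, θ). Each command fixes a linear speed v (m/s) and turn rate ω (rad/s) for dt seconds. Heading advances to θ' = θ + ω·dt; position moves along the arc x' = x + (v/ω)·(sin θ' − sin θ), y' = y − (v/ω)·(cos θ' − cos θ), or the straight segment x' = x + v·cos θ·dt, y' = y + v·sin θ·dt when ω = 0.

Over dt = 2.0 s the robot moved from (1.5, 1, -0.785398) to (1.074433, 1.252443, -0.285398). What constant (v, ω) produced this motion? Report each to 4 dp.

Δθ = -0.285398 − -0.785398 = 0.500000
ω = Δθ/dt = 0.500000/2.0 = 0.2500
R = Δx/(sin θ' − sin θ) = -1.0000
v = R·ω = -1.0000·0.2500 = -0.2500

v = -0.2500, ω = 0.2500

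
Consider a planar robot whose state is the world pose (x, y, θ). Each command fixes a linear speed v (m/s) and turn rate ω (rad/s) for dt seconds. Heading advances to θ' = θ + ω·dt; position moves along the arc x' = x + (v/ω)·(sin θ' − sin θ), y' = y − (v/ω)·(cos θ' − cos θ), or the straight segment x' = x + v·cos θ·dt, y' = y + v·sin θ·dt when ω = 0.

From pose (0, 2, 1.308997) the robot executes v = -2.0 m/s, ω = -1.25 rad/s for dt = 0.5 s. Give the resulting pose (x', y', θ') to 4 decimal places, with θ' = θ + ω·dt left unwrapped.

θ' = 1.3090 + -1.25·0.5 = 0.6840
R = v/ω = -2.0/-1.25 = 1.6000
x' = 0 + 1.6000·(sin 0.6840 − sin 1.3090) = -0.5344
y' = 2 − 1.6000·(cos 0.6840 − cos 1.3090) = 1.1740

(-0.5344, 1.1740, 0.6840)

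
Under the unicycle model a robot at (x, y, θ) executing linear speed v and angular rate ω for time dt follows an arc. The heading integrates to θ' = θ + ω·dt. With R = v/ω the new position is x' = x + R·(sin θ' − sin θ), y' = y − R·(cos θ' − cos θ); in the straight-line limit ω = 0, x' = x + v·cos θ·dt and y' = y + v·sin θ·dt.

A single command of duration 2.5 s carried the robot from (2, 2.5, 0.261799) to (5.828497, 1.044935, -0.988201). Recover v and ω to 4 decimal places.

v = 1.7500, ω = -0.5000

Δθ = -0.988201 − 0.261799 = -1.250000
ω = Δθ/dt = -1.250000/2.5 = -0.5000
R = Δx/(sin θ' − sin θ) = -3.5000
v = R·ω = -3.5000·-0.5000 = 1.7500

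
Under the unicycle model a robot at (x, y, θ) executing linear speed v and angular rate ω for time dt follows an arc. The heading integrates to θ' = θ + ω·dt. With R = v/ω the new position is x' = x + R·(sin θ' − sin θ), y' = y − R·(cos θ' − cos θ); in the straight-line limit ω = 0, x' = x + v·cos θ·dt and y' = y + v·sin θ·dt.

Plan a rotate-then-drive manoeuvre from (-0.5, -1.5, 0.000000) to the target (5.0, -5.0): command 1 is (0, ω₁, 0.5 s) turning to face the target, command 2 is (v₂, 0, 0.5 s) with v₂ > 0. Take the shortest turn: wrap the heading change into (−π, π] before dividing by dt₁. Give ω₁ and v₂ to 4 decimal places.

heading to target = atan2(-5−-1.5, 5−-0.5) = -0.5667
Δθ = wrap(-0.5667 − 0.0000) = -0.5667; ω₁ = Δθ/dt₁ = -1.1335
distance = √((5−-0.5)² + (-5−-1.5)²) = 6.5192; v₂ = distance/dt₂ = 13.0384

ω₁ = -1.1335, v₂ = 13.0384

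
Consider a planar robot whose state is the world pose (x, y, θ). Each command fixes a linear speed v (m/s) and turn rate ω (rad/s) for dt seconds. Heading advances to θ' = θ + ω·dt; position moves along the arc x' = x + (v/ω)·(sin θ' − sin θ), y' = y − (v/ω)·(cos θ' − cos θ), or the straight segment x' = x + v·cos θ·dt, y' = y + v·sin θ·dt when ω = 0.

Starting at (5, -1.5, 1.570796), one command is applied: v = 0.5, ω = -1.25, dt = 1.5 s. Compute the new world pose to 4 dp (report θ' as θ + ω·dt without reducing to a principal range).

θ' = 1.5708 + -1.25·1.5 = -0.3042
R = v/ω = 0.5/-1.25 = -0.4000
x' = 5 + -0.4000·(sin -0.3042 − sin 1.5708) = 5.5198
y' = -1.5 − -0.4000·(cos -0.3042 − cos 1.5708) = -1.1184

(5.5198, -1.1184, -0.3042)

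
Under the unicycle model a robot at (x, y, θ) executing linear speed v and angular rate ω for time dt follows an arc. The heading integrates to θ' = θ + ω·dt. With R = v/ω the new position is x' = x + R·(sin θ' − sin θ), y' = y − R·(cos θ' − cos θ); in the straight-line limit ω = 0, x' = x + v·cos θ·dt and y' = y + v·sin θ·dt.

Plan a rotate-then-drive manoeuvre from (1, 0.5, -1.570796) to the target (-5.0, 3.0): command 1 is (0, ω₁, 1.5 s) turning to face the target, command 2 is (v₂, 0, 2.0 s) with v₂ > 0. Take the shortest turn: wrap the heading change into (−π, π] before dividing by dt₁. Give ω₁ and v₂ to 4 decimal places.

heading to target = atan2(3−0.5, -5−1) = 2.7468
Δθ = wrap(2.7468 − -1.5708) = -1.9656; ω₁ = Δθ/dt₁ = -1.3104
distance = √((-5−1)² + (3−0.5)²) = 6.5000; v₂ = distance/dt₂ = 3.2500

ω₁ = -1.3104, v₂ = 3.2500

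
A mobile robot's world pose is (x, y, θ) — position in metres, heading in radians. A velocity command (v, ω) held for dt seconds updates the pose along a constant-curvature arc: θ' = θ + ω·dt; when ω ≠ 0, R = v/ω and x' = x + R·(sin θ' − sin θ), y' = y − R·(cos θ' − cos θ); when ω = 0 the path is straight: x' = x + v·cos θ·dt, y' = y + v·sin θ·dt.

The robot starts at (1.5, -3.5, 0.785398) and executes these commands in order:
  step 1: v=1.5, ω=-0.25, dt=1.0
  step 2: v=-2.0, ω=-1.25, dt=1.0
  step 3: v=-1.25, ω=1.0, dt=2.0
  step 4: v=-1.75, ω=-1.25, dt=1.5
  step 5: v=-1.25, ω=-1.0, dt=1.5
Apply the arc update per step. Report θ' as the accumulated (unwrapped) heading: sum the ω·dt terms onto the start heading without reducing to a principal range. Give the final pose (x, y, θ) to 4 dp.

(-3.7141, -2.1177, -2.0896)

step 1: θ'=0.5354 (R=-6.0000) → pose (2.6815, -2.5822, 0.5354)
step 2: θ'=-0.7146 (R=1.6000) → pose (0.8167, -2.4147, -0.7146)
step 3: θ'=1.2854 (R=-1.2500) → pose (-1.2018, -3.0070, 1.2854)
step 4: θ'=-0.5896 (R=1.4000) → pose (-3.3237, -3.7764, -0.5896)
step 5: θ'=-2.0896 (R=1.2500) → pose (-3.7141, -2.1177, -2.0896)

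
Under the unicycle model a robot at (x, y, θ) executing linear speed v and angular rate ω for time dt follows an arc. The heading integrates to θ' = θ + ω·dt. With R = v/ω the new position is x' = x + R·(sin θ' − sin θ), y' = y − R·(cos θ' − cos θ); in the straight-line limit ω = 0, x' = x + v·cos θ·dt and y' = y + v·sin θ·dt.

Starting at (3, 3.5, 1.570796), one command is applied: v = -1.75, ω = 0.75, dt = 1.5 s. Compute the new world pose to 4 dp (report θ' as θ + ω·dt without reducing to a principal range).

θ' = 1.5708 + 0.75·1.5 = 2.6958
R = v/ω = -1.75/0.75 = -2.3333
x' = 3 + -2.3333·(sin 2.6958 − sin 1.5708) = 4.3273
y' = 3.5 − -2.3333·(cos 2.6958 − cos 1.5708) = 1.3947

(4.3273, 1.3947, 2.6958)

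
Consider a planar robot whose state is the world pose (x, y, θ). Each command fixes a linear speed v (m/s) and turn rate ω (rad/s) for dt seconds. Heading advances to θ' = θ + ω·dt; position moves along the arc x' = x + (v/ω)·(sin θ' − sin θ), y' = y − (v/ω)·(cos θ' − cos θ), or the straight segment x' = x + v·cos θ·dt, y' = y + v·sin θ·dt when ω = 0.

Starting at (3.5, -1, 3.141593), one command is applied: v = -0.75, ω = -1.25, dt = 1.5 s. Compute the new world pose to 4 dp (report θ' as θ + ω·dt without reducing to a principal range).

θ' = 3.1416 + -1.25·1.5 = 1.2666
R = v/ω = -0.75/-1.25 = 0.6000
x' = 3.5 + 0.6000·(sin 1.2666 − sin 3.1416) = 4.0725
y' = -1 − 0.6000·(cos 1.2666 − cos 3.1416) = -1.7797

(4.0725, -1.7797, 1.2666)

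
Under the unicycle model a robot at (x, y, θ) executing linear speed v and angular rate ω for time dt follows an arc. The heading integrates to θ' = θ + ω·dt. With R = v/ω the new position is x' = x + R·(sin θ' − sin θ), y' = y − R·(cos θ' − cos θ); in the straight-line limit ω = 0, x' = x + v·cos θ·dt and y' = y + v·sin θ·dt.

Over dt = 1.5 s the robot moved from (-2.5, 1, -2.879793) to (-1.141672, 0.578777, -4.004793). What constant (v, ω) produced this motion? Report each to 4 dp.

v = -1.0000, ω = -0.7500

Δθ = -4.004793 − -2.879793 = -1.125000
ω = Δθ/dt = -1.125000/1.5 = -0.7500
R = Δx/(sin θ' − sin θ) = 1.3333
v = R·ω = 1.3333·-0.7500 = -1.0000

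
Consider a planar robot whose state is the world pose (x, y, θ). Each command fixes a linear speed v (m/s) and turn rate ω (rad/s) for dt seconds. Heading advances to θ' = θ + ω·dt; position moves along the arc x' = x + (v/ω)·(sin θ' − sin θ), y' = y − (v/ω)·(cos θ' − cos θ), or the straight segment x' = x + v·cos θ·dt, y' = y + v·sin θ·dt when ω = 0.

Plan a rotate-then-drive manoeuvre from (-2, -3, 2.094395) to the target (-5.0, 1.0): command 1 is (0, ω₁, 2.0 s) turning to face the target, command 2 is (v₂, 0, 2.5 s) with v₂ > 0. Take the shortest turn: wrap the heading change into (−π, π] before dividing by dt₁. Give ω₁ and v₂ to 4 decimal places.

ω₁ = 0.0600, v₂ = 2.0000

heading to target = atan2(1−-3, -5−-2) = 2.2143
Δθ = wrap(2.2143 − 2.0944) = 0.1199; ω₁ = Δθ/dt₁ = 0.0600
distance = √((-5−-2)² + (1−-3)²) = 5.0000; v₂ = distance/dt₂ = 2.0000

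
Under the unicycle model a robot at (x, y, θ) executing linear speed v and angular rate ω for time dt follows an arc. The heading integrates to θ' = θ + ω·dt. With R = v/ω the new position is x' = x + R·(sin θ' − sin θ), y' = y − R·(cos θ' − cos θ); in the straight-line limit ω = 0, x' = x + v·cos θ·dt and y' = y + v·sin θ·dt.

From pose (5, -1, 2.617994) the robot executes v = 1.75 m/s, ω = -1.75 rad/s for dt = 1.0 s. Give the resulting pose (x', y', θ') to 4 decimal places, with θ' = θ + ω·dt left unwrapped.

(4.7370, 0.5124, 0.8680)

θ' = 2.6180 + -1.75·1.0 = 0.8680
R = v/ω = 1.75/-1.75 = -1.0000
x' = 5 + -1.0000·(sin 0.8680 − sin 2.6180) = 4.7370
y' = -1 − -1.0000·(cos 0.8680 − cos 2.6180) = 0.5124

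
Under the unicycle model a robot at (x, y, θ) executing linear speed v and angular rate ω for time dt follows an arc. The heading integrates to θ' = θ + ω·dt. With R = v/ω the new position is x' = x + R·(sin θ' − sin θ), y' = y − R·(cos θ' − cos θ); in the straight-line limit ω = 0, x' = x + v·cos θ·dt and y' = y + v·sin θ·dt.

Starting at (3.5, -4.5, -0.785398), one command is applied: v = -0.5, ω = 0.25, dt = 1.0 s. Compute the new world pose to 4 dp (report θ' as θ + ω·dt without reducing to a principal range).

(3.1062, -4.1941, -0.5354)

θ' = -0.7854 + 0.25·1.0 = -0.5354
R = v/ω = -0.5/0.25 = -2.0000
x' = 3.5 + -2.0000·(sin -0.5354 − sin -0.7854) = 3.1062
y' = -4.5 − -2.0000·(cos -0.5354 − cos -0.7854) = -4.1941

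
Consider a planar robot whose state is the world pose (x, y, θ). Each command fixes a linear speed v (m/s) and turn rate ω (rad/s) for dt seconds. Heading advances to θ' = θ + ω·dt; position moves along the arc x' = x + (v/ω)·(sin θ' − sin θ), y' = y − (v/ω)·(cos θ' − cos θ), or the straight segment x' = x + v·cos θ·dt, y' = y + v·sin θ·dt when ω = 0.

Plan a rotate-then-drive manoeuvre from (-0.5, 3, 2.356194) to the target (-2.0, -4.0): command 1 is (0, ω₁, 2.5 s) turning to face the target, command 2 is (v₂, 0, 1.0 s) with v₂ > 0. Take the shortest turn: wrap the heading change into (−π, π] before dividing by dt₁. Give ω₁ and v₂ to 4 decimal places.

heading to target = atan2(-4−3, -2−-0.5) = -1.7819
Δθ = wrap(-1.7819 − 2.3562) = 2.1451; ω₁ = Δθ/dt₁ = 0.8580
distance = √((-2−-0.5)² + (-4−3)²) = 7.1589; v₂ = distance/dt₂ = 7.1589

ω₁ = 0.8580, v₂ = 7.1589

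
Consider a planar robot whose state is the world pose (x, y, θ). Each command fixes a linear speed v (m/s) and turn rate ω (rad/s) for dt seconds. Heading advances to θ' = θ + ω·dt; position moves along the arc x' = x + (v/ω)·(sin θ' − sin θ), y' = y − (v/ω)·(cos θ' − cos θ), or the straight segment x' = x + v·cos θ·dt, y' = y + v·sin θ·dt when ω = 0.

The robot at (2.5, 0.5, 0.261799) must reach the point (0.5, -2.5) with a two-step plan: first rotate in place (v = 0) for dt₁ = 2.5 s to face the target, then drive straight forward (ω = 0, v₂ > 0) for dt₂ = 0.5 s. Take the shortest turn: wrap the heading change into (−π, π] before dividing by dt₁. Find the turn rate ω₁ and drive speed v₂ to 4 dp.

heading to target = atan2(-2.5−0.5, 0.5−2.5) = -2.1588
Δθ = wrap(-2.1588 − 0.2618) = -2.4206; ω₁ = Δθ/dt₁ = -0.9682
distance = √((0.5−2.5)² + (-2.5−0.5)²) = 3.6056; v₂ = distance/dt₂ = 7.2111

ω₁ = -0.9682, v₂ = 7.2111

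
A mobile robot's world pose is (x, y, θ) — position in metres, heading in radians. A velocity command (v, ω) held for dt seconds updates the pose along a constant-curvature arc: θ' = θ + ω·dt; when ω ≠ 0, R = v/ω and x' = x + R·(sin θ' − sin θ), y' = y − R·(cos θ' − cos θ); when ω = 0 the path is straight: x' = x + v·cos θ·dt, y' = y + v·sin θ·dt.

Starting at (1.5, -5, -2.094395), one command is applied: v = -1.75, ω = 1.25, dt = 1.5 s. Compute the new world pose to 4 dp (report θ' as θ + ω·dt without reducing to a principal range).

θ' = -2.0944 + 1.25·1.5 = -0.2194
R = v/ω = -1.75/1.25 = -1.4000
x' = 1.5 + -1.4000·(sin -0.2194 − sin -2.0944) = 0.5923
y' = -5 − -1.4000·(cos -0.2194 − cos -2.0944) = -2.9336

(0.5923, -2.9336, -0.2194)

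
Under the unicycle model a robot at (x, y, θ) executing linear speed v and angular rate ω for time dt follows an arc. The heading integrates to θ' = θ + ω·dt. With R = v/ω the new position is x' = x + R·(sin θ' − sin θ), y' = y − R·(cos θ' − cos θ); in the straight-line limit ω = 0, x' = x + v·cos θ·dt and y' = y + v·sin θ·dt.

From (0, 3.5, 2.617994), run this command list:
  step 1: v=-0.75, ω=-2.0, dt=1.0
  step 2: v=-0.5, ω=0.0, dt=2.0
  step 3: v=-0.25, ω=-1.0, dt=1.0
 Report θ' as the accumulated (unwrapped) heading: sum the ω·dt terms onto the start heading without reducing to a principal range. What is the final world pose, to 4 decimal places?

(-1.0233, 2.2620, -0.3820)

step 1: θ'=0.6180 (R=0.3750) → pose (0.0298, 2.8696, 0.6180)
step 2: θ'=0.6180 (straight) → pose (-0.7853, 2.2902, 0.6180)
step 3: θ'=-0.3820 (R=0.2500) → pose (-1.0233, 2.2620, -0.3820)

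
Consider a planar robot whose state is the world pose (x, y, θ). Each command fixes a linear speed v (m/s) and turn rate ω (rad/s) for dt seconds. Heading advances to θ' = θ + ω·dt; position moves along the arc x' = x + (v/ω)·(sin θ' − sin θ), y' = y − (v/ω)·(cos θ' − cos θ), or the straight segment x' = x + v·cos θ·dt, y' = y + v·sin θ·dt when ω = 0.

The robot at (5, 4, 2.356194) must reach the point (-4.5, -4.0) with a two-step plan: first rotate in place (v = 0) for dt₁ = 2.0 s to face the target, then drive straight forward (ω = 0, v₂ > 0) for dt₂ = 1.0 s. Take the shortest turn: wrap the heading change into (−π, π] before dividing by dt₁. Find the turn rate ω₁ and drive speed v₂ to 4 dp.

ω₁ = 0.7426, v₂ = 12.4197

heading to target = atan2(-4−4, -4.5−5) = -2.4417
Δθ = wrap(-2.4417 − 2.3562) = 1.4853; ω₁ = Δθ/dt₁ = 0.7426
distance = √((-4.5−5)² + (-4−4)²) = 12.4197; v₂ = distance/dt₂ = 12.4197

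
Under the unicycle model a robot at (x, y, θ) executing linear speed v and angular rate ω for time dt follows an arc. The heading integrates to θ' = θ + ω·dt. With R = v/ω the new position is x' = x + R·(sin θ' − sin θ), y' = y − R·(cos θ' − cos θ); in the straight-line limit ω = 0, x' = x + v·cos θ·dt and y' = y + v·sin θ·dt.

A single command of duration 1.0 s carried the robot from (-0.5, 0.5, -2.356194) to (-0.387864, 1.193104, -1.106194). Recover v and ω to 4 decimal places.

Δθ = -1.106194 − -2.356194 = 1.250000
ω = Δθ/dt = 1.250000/1.0 = 1.2500
R = −Δy/(cos θ' − cos θ) = -0.6000
v = R·ω = -0.6000·1.2500 = -0.7500

v = -0.7500, ω = 1.2500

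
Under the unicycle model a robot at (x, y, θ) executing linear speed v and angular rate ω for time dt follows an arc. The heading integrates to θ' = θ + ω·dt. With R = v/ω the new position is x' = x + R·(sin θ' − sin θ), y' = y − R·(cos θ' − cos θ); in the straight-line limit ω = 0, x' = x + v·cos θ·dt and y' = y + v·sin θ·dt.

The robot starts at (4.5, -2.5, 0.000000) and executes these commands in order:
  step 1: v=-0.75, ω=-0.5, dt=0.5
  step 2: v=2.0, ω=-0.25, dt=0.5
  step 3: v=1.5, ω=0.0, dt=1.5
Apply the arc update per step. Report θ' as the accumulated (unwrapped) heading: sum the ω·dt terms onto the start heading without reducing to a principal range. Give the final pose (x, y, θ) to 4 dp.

(7.1735, -3.5847, -0.3750)

step 1: θ'=-0.2500 (R=1.5000) → pose (4.1289, -2.4534, -0.2500)
step 2: θ'=-0.3750 (R=-8.0000) → pose (5.0798, -2.7606, -0.3750)
step 3: θ'=-0.3750 (straight) → pose (7.1735, -3.5847, -0.3750)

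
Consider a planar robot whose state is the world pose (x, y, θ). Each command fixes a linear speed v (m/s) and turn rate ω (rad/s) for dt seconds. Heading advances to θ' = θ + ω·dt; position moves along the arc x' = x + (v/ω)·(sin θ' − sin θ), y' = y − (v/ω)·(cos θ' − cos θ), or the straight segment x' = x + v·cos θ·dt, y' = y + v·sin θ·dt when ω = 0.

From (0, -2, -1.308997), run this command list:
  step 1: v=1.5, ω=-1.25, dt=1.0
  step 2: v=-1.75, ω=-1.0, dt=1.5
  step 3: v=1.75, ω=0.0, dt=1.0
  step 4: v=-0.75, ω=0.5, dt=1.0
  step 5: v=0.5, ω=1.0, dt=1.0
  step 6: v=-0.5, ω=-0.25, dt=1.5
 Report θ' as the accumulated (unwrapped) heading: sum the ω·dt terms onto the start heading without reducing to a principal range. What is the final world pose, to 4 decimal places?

(1.5830, -2.5326, -2.9340)

step 1: θ'=-2.5590 (R=-1.2000) → pose (-0.4989, -3.3126, -2.5590)
step 2: θ'=-4.0590 (R=1.7500) → pose (1.8535, -3.7101, -4.0590)
step 3: θ'=-4.0590 (straight) → pose (0.7897, -2.3206, -4.0590)
step 4: θ'=-3.5590 (R=-1.5000) → pose (1.3727, -2.7800, -3.5590)
step 5: θ'=-2.5590 (R=0.5000) → pose (0.8949, -2.8195, -2.5590)
step 6: θ'=-2.9340 (R=2.0000) → pose (1.5830, -2.5326, -2.9340)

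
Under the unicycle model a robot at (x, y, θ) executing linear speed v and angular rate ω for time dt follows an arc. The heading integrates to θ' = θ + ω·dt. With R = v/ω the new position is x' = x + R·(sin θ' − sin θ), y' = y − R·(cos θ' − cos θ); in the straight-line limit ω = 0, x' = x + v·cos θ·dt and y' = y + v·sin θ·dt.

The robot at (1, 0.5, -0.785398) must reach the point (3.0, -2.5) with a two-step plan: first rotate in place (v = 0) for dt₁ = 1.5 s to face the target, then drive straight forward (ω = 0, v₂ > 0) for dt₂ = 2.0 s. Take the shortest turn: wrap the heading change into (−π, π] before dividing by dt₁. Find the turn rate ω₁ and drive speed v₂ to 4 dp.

heading to target = atan2(-2.5−0.5, 3−1) = -0.9828
Δθ = wrap(-0.9828 − -0.7854) = -0.1974; ω₁ = Δθ/dt₁ = -0.1316
distance = √((3−1)² + (-2.5−0.5)²) = 3.6056; v₂ = distance/dt₂ = 1.8028

ω₁ = -0.1316, v₂ = 1.8028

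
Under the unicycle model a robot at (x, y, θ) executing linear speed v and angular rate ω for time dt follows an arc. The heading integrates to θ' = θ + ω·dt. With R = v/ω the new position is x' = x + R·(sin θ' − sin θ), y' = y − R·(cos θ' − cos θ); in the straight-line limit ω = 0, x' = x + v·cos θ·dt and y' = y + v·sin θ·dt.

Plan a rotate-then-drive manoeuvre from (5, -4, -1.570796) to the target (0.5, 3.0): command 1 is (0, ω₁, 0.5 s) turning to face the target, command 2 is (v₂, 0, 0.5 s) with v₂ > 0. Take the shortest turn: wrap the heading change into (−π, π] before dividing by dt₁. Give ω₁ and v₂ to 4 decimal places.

heading to target = atan2(3−-4, 0.5−5) = 2.1421
Δθ = wrap(2.1421 − -1.5708) = -2.5703; ω₁ = Δθ/dt₁ = -5.1405
distance = √((0.5−5)² + (3−-4)²) = 8.3217; v₂ = distance/dt₂ = 16.6433

ω₁ = -5.1405, v₂ = 16.6433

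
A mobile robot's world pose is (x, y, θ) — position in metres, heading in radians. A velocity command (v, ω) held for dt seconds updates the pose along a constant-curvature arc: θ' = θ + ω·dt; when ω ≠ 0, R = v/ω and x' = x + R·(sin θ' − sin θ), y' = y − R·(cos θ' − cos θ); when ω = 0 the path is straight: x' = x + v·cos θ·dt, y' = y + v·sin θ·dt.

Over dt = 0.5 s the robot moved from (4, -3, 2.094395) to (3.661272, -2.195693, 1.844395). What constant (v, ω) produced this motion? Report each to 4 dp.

v = 1.7500, ω = -0.5000

Δθ = 1.844395 − 2.094395 = -0.250000
ω = Δθ/dt = -0.250000/0.5 = -0.5000
R = −Δy/(cos θ' − cos θ) = -3.5000
v = R·ω = -3.5000·-0.5000 = 1.7500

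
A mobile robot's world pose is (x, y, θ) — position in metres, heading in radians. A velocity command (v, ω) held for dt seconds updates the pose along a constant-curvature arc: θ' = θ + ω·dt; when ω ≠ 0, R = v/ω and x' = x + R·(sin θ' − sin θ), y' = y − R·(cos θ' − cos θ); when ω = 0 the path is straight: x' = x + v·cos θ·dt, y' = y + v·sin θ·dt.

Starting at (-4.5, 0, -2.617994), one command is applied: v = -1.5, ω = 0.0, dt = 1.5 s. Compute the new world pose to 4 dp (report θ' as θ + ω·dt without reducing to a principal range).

(-2.5514, 1.1250, -2.6180)

θ' = -2.6180 + 0.0·1.5 = -2.6180
ω = 0 → straight: x' = -4.5 + -1.5·cos(-2.6180)·1.5 = -2.5514
y' = 0 + -1.5·sin(-2.6180)·1.5 = 1.1250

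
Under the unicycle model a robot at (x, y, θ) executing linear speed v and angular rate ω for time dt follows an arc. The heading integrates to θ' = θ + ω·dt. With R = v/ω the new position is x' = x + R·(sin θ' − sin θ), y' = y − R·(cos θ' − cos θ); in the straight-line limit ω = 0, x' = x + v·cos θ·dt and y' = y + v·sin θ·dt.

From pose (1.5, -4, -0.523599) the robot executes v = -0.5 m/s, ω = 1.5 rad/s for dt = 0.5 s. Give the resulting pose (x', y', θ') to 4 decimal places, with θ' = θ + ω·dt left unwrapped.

(1.2585, -3.9638, 0.2264)

θ' = -0.5236 + 1.5·0.5 = 0.2264
R = v/ω = -0.5/1.5 = -0.3333
x' = 1.5 + -0.3333·(sin 0.2264 − sin -0.5236) = 1.2585
y' = -4 − -0.3333·(cos 0.2264 − cos -0.5236) = -3.9638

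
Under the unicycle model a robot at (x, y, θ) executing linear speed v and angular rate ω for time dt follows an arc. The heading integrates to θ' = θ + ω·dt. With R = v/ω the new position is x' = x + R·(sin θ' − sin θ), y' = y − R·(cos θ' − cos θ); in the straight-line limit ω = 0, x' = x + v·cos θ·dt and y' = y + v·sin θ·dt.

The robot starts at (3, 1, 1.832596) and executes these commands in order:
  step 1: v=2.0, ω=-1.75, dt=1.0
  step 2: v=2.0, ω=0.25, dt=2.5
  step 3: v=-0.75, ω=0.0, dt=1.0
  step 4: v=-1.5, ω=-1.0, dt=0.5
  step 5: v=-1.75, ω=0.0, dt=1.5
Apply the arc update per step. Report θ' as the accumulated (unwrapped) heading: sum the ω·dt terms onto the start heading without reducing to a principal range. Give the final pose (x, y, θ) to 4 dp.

(4.7452, 2.9716, 0.2076)

step 1: θ'=0.0826 (R=-1.1429) → pose (4.0096, 2.4348, 0.0826)
step 2: θ'=0.7076 (R=8.0000) → pose (8.5497, 4.3281, 0.7076)
step 3: θ'=0.7076 (straight) → pose (7.9797, 3.8406, 0.7076)
step 4: θ'=0.2076 (R=1.5000) → pose (7.3139, 3.5127, 0.2076)
step 5: θ'=0.2076 (straight) → pose (4.7452, 2.9716, 0.2076)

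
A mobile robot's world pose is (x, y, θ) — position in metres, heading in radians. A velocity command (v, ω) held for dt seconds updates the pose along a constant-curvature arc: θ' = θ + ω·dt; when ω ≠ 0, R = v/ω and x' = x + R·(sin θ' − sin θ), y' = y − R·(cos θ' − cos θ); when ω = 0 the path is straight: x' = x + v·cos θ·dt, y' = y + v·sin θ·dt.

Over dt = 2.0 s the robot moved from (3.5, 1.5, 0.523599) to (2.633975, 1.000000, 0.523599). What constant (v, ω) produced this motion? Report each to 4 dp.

Δθ = 0.523599 − 0.523599 = 0.000000
ω = Δθ/dt = 0.000000/2.0 = 0.0000
ω = 0 → v = (Δx·cos θ + Δy·sin θ)/dt = -0.5000

v = -0.5000, ω = 0.0000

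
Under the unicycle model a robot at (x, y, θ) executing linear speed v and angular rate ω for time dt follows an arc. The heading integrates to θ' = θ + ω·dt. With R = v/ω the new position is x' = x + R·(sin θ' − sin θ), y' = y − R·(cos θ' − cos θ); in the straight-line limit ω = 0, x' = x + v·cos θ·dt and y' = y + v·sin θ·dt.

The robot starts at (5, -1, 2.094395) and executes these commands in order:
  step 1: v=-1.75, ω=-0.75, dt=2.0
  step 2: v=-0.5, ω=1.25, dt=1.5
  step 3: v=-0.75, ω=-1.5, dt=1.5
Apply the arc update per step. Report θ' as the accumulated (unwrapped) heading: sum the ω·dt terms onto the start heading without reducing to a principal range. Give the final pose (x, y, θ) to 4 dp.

step 1: θ'=0.5944 (R=2.3333) → pose (4.2860, -4.0998, 0.5944)
step 2: θ'=2.4694 (R=-0.4000) → pose (4.2609, -4.7442, 2.4694)
step 3: θ'=0.2194 (R=0.5000) → pose (4.0583, -5.6234, 0.2194)

(4.0583, -5.6234, 0.2194)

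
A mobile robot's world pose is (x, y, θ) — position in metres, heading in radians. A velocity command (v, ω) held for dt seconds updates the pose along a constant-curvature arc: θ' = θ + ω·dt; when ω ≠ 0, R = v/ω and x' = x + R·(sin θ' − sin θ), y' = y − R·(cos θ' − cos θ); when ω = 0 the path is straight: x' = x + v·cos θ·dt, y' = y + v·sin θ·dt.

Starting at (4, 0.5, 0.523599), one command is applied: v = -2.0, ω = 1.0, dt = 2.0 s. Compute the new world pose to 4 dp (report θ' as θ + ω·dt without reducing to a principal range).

θ' = 0.5236 + 1.0·2.0 = 2.5236
R = v/ω = -2.0/1.0 = -2.0000
x' = 4 + -2.0000·(sin 2.5236 − sin 0.5236) = 3.8412
y' = 0.5 − -2.0000·(cos 2.5236 − cos 0.5236) = -2.8621

(3.8412, -2.8621, 2.5236)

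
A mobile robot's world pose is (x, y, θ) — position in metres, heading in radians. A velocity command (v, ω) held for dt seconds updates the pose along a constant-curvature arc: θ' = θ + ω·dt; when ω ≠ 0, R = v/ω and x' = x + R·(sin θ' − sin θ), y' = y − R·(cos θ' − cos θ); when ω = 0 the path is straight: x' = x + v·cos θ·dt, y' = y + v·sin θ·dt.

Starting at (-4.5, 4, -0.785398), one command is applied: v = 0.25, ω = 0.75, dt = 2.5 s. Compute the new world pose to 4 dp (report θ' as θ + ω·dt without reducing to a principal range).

(-3.9688, 4.0814, 1.0896)

θ' = -0.7854 + 0.75·2.5 = 1.0896
R = v/ω = 0.25/0.75 = 0.3333
x' = -4.5 + 0.3333·(sin 1.0896 − sin -0.7854) = -3.9688
y' = 4 − 0.3333·(cos 1.0896 − cos -0.7854) = 4.0814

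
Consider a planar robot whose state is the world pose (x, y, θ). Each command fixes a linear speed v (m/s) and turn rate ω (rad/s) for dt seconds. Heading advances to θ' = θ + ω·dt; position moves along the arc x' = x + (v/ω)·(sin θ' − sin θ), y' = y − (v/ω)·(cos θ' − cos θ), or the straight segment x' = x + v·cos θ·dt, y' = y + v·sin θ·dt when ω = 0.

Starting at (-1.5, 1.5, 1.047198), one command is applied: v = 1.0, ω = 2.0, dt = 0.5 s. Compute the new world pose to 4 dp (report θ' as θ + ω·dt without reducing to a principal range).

θ' = 1.0472 + 2.0·0.5 = 2.0472
R = v/ω = 1.0/2.0 = 0.5000
x' = -1.5 + 0.5000·(sin 2.0472 − sin 1.0472) = -1.4887
y' = 1.5 − 0.5000·(cos 2.0472 − cos 1.0472) = 1.9793

(-1.4887, 1.9793, 2.0472)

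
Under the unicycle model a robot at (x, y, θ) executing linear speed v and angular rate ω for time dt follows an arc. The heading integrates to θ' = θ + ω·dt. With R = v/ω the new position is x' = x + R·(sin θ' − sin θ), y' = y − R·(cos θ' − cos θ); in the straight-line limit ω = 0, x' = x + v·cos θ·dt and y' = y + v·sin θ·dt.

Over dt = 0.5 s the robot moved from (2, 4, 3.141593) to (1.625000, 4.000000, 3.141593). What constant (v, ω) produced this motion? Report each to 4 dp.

Δθ = 3.141593 − 3.141593 = 0.000000
ω = Δθ/dt = 0.000000/0.5 = 0.0000
ω = 0 → v = (Δx·cos θ + Δy·sin θ)/dt = 0.7500

v = 0.7500, ω = 0.0000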